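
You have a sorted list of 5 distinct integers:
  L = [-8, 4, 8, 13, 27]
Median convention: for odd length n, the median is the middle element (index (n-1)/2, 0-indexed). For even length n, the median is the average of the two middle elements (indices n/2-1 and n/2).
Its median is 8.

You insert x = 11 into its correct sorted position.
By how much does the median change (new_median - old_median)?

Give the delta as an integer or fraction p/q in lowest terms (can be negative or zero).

Answer: 3/2

Derivation:
Old median = 8
After inserting x = 11: new sorted = [-8, 4, 8, 11, 13, 27]
New median = 19/2
Delta = 19/2 - 8 = 3/2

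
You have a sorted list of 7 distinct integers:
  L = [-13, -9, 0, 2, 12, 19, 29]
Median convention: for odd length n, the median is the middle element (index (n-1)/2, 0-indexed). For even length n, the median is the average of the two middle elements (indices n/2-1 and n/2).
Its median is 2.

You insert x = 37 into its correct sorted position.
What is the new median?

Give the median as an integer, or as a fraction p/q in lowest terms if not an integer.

Answer: 7

Derivation:
Old list (sorted, length 7): [-13, -9, 0, 2, 12, 19, 29]
Old median = 2
Insert x = 37
Old length odd (7). Middle was index 3 = 2.
New length even (8). New median = avg of two middle elements.
x = 37: 7 elements are < x, 0 elements are > x.
New sorted list: [-13, -9, 0, 2, 12, 19, 29, 37]
New median = 7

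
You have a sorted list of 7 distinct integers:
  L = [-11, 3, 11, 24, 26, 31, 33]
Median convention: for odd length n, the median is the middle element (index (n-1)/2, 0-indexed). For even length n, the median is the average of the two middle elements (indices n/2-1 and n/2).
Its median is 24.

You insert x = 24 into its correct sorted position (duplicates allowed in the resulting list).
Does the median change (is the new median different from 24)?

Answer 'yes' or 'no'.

Answer: no

Derivation:
Old median = 24
Insert x = 24
New median = 24
Changed? no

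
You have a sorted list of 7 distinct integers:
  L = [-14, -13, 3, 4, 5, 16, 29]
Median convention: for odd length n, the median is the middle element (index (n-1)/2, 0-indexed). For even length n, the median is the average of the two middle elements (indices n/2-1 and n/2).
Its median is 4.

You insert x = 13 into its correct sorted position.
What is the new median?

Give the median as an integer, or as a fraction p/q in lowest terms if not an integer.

Old list (sorted, length 7): [-14, -13, 3, 4, 5, 16, 29]
Old median = 4
Insert x = 13
Old length odd (7). Middle was index 3 = 4.
New length even (8). New median = avg of two middle elements.
x = 13: 5 elements are < x, 2 elements are > x.
New sorted list: [-14, -13, 3, 4, 5, 13, 16, 29]
New median = 9/2

Answer: 9/2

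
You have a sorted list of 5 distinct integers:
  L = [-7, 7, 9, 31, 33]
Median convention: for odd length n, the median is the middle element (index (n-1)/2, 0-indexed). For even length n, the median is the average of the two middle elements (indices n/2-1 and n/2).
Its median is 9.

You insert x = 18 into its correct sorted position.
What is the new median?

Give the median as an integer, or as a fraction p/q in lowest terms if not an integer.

Old list (sorted, length 5): [-7, 7, 9, 31, 33]
Old median = 9
Insert x = 18
Old length odd (5). Middle was index 2 = 9.
New length even (6). New median = avg of two middle elements.
x = 18: 3 elements are < x, 2 elements are > x.
New sorted list: [-7, 7, 9, 18, 31, 33]
New median = 27/2

Answer: 27/2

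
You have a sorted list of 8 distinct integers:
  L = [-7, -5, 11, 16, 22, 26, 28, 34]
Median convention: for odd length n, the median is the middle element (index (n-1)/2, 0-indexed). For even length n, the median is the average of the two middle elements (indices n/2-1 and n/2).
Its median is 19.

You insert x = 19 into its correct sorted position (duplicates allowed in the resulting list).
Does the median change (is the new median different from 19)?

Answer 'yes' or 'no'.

Old median = 19
Insert x = 19
New median = 19
Changed? no

Answer: no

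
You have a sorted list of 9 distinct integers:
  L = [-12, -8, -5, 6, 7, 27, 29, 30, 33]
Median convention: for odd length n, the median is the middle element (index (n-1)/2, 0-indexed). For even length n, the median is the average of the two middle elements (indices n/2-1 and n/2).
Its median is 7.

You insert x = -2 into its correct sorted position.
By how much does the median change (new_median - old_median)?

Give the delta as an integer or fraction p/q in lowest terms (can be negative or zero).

Old median = 7
After inserting x = -2: new sorted = [-12, -8, -5, -2, 6, 7, 27, 29, 30, 33]
New median = 13/2
Delta = 13/2 - 7 = -1/2

Answer: -1/2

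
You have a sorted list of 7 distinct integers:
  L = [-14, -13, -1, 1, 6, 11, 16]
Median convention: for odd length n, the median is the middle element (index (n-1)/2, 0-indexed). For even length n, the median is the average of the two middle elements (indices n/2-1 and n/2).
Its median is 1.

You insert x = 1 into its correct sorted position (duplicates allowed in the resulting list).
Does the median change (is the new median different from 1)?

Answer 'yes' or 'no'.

Answer: no

Derivation:
Old median = 1
Insert x = 1
New median = 1
Changed? no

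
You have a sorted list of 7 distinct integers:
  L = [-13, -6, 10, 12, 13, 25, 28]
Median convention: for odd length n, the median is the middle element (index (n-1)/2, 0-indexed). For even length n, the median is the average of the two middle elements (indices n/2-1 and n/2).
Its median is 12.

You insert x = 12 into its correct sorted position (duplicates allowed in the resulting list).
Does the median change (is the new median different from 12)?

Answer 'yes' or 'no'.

Old median = 12
Insert x = 12
New median = 12
Changed? no

Answer: no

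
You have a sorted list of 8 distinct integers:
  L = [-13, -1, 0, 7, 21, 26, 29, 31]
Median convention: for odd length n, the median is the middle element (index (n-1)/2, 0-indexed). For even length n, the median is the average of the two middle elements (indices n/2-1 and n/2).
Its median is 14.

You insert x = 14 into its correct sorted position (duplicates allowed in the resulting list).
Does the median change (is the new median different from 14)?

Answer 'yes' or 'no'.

Old median = 14
Insert x = 14
New median = 14
Changed? no

Answer: no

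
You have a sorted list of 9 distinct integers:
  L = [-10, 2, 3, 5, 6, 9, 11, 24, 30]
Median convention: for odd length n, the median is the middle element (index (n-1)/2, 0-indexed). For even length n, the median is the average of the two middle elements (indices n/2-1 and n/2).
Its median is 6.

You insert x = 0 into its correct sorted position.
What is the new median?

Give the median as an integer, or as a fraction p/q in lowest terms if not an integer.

Answer: 11/2

Derivation:
Old list (sorted, length 9): [-10, 2, 3, 5, 6, 9, 11, 24, 30]
Old median = 6
Insert x = 0
Old length odd (9). Middle was index 4 = 6.
New length even (10). New median = avg of two middle elements.
x = 0: 1 elements are < x, 8 elements are > x.
New sorted list: [-10, 0, 2, 3, 5, 6, 9, 11, 24, 30]
New median = 11/2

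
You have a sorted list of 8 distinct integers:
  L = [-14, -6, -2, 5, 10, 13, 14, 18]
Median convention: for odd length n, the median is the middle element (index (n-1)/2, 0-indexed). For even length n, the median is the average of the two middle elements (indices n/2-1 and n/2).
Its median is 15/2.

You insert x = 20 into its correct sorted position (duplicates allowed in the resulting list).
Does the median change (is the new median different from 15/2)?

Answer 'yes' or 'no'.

Old median = 15/2
Insert x = 20
New median = 10
Changed? yes

Answer: yes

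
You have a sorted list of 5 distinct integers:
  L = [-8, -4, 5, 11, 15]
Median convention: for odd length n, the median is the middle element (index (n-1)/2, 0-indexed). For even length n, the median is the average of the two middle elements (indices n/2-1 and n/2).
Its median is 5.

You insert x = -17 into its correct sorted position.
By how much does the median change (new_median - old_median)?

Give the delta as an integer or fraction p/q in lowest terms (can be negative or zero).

Old median = 5
After inserting x = -17: new sorted = [-17, -8, -4, 5, 11, 15]
New median = 1/2
Delta = 1/2 - 5 = -9/2

Answer: -9/2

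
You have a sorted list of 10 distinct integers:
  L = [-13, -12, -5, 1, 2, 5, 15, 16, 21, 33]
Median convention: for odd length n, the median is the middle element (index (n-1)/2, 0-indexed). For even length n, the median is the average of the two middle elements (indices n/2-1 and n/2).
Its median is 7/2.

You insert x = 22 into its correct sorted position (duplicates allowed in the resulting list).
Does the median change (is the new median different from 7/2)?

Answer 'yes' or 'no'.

Old median = 7/2
Insert x = 22
New median = 5
Changed? yes

Answer: yes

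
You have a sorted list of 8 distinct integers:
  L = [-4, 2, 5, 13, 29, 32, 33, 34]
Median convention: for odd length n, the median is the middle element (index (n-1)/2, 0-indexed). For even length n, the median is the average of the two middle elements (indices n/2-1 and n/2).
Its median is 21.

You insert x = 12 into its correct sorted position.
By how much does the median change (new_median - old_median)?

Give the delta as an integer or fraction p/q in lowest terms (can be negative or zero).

Old median = 21
After inserting x = 12: new sorted = [-4, 2, 5, 12, 13, 29, 32, 33, 34]
New median = 13
Delta = 13 - 21 = -8

Answer: -8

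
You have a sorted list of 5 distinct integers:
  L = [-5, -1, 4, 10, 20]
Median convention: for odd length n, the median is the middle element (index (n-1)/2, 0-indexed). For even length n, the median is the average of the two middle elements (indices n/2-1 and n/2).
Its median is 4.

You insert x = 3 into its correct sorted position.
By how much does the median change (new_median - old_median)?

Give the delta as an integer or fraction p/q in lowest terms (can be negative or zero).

Answer: -1/2

Derivation:
Old median = 4
After inserting x = 3: new sorted = [-5, -1, 3, 4, 10, 20]
New median = 7/2
Delta = 7/2 - 4 = -1/2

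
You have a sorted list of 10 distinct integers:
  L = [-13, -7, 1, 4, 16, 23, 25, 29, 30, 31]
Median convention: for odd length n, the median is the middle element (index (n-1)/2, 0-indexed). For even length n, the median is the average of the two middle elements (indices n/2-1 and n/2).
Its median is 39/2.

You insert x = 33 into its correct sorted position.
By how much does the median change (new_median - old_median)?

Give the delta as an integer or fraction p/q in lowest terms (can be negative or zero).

Answer: 7/2

Derivation:
Old median = 39/2
After inserting x = 33: new sorted = [-13, -7, 1, 4, 16, 23, 25, 29, 30, 31, 33]
New median = 23
Delta = 23 - 39/2 = 7/2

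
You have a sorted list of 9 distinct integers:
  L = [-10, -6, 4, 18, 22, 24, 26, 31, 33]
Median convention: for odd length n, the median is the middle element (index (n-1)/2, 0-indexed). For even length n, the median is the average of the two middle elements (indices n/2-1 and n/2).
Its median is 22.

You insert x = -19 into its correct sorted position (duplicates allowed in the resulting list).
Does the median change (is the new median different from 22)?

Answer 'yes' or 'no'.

Old median = 22
Insert x = -19
New median = 20
Changed? yes

Answer: yes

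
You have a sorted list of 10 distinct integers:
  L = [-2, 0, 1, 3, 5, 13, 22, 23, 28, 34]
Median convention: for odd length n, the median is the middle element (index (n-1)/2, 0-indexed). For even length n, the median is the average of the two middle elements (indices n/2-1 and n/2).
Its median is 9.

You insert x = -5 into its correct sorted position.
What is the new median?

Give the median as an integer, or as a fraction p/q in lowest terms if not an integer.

Answer: 5

Derivation:
Old list (sorted, length 10): [-2, 0, 1, 3, 5, 13, 22, 23, 28, 34]
Old median = 9
Insert x = -5
Old length even (10). Middle pair: indices 4,5 = 5,13.
New length odd (11). New median = single middle element.
x = -5: 0 elements are < x, 10 elements are > x.
New sorted list: [-5, -2, 0, 1, 3, 5, 13, 22, 23, 28, 34]
New median = 5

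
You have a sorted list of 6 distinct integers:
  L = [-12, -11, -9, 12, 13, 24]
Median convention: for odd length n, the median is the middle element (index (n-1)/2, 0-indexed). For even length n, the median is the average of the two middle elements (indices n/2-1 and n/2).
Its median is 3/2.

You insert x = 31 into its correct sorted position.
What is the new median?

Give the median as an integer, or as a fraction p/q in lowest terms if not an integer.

Old list (sorted, length 6): [-12, -11, -9, 12, 13, 24]
Old median = 3/2
Insert x = 31
Old length even (6). Middle pair: indices 2,3 = -9,12.
New length odd (7). New median = single middle element.
x = 31: 6 elements are < x, 0 elements are > x.
New sorted list: [-12, -11, -9, 12, 13, 24, 31]
New median = 12

Answer: 12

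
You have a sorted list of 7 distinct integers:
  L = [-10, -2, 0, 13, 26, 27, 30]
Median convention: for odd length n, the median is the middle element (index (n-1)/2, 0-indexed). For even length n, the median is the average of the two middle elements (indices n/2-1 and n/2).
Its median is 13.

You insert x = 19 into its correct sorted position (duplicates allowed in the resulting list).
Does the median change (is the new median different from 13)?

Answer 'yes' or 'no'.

Answer: yes

Derivation:
Old median = 13
Insert x = 19
New median = 16
Changed? yes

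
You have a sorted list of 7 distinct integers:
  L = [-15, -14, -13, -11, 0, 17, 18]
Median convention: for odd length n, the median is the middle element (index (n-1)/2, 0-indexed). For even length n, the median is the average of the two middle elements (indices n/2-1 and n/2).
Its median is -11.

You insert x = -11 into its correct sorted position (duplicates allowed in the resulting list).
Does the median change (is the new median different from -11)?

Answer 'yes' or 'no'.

Old median = -11
Insert x = -11
New median = -11
Changed? no

Answer: no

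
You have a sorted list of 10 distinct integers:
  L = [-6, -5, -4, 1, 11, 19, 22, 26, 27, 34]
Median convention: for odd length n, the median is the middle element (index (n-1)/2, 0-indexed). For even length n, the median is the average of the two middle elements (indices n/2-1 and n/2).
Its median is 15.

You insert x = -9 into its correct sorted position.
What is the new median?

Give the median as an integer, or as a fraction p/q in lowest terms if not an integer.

Old list (sorted, length 10): [-6, -5, -4, 1, 11, 19, 22, 26, 27, 34]
Old median = 15
Insert x = -9
Old length even (10). Middle pair: indices 4,5 = 11,19.
New length odd (11). New median = single middle element.
x = -9: 0 elements are < x, 10 elements are > x.
New sorted list: [-9, -6, -5, -4, 1, 11, 19, 22, 26, 27, 34]
New median = 11

Answer: 11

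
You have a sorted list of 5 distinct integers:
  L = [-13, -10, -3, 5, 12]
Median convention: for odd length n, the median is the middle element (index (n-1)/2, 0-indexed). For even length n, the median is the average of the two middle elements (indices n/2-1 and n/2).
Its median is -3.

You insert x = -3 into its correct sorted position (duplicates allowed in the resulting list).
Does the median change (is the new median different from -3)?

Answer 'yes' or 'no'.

Answer: no

Derivation:
Old median = -3
Insert x = -3
New median = -3
Changed? no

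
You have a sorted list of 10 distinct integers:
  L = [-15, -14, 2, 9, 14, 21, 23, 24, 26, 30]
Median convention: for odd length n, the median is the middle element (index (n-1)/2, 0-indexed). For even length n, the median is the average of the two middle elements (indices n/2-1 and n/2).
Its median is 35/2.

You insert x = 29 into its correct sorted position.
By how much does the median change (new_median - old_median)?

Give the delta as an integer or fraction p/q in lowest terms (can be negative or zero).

Old median = 35/2
After inserting x = 29: new sorted = [-15, -14, 2, 9, 14, 21, 23, 24, 26, 29, 30]
New median = 21
Delta = 21 - 35/2 = 7/2

Answer: 7/2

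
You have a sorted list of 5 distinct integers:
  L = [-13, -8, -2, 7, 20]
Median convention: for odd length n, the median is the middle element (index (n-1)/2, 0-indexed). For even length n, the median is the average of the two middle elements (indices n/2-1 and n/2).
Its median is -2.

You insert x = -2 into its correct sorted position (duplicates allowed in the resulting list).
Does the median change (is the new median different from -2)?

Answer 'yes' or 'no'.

Answer: no

Derivation:
Old median = -2
Insert x = -2
New median = -2
Changed? no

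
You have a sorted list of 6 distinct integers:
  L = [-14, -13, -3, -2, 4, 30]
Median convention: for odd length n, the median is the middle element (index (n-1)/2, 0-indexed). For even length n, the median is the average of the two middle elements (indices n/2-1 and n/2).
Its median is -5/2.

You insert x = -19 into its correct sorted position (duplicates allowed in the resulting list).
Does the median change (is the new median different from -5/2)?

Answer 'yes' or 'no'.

Old median = -5/2
Insert x = -19
New median = -3
Changed? yes

Answer: yes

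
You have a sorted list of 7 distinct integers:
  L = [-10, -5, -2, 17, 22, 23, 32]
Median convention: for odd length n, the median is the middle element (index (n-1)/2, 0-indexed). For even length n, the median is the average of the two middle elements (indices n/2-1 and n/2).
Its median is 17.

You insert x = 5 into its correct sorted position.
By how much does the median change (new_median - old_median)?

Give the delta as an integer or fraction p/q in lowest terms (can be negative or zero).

Old median = 17
After inserting x = 5: new sorted = [-10, -5, -2, 5, 17, 22, 23, 32]
New median = 11
Delta = 11 - 17 = -6

Answer: -6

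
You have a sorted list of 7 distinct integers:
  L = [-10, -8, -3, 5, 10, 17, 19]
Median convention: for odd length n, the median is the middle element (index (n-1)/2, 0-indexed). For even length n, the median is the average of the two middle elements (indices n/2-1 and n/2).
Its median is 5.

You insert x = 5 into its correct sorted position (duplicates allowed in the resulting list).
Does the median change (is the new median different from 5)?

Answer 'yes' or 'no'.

Answer: no

Derivation:
Old median = 5
Insert x = 5
New median = 5
Changed? no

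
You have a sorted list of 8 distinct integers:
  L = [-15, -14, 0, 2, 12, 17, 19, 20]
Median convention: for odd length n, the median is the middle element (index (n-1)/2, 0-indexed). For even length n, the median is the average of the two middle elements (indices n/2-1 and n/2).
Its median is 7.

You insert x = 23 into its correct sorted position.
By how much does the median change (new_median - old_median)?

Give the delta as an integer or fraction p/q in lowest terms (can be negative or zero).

Answer: 5

Derivation:
Old median = 7
After inserting x = 23: new sorted = [-15, -14, 0, 2, 12, 17, 19, 20, 23]
New median = 12
Delta = 12 - 7 = 5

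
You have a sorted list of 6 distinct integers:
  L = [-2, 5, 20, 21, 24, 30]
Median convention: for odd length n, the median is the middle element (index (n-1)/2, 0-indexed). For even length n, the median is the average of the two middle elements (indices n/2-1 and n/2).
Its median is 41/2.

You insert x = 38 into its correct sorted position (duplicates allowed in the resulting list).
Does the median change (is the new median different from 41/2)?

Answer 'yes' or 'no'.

Old median = 41/2
Insert x = 38
New median = 21
Changed? yes

Answer: yes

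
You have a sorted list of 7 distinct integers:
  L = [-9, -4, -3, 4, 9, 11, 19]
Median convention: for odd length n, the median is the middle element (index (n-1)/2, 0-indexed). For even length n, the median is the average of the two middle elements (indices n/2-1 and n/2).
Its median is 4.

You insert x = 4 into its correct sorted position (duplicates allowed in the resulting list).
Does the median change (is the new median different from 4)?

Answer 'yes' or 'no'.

Answer: no

Derivation:
Old median = 4
Insert x = 4
New median = 4
Changed? no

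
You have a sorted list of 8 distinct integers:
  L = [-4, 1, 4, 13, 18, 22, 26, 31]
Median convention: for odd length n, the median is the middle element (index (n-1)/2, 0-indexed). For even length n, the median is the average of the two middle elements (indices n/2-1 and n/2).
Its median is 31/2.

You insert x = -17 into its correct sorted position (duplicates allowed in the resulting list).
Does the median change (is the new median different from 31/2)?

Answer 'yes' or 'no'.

Old median = 31/2
Insert x = -17
New median = 13
Changed? yes

Answer: yes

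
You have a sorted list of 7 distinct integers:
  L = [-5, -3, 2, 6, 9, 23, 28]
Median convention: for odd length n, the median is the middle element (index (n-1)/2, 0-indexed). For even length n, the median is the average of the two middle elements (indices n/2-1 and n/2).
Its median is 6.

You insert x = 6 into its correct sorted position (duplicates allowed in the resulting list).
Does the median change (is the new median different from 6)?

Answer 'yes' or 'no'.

Answer: no

Derivation:
Old median = 6
Insert x = 6
New median = 6
Changed? no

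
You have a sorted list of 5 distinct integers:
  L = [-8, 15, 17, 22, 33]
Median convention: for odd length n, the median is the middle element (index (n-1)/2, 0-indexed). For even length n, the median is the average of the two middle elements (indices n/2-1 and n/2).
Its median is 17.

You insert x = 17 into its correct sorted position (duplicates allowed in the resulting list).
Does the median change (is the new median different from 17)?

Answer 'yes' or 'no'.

Old median = 17
Insert x = 17
New median = 17
Changed? no

Answer: no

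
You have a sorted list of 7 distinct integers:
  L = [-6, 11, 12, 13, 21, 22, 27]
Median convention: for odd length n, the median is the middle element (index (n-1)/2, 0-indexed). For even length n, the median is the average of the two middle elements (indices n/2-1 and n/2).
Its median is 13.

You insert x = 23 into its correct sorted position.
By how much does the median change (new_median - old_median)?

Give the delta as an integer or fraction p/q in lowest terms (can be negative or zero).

Answer: 4

Derivation:
Old median = 13
After inserting x = 23: new sorted = [-6, 11, 12, 13, 21, 22, 23, 27]
New median = 17
Delta = 17 - 13 = 4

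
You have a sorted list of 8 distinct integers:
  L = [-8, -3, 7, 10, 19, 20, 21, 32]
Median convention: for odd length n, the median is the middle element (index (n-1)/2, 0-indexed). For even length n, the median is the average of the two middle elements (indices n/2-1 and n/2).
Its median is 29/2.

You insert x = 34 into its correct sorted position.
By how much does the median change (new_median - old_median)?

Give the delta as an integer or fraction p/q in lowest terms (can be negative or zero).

Old median = 29/2
After inserting x = 34: new sorted = [-8, -3, 7, 10, 19, 20, 21, 32, 34]
New median = 19
Delta = 19 - 29/2 = 9/2

Answer: 9/2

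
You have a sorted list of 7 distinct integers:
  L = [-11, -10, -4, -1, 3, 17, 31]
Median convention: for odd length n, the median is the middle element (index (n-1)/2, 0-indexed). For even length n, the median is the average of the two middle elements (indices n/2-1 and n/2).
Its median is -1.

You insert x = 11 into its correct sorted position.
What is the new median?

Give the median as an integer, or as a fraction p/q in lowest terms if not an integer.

Old list (sorted, length 7): [-11, -10, -4, -1, 3, 17, 31]
Old median = -1
Insert x = 11
Old length odd (7). Middle was index 3 = -1.
New length even (8). New median = avg of two middle elements.
x = 11: 5 elements are < x, 2 elements are > x.
New sorted list: [-11, -10, -4, -1, 3, 11, 17, 31]
New median = 1

Answer: 1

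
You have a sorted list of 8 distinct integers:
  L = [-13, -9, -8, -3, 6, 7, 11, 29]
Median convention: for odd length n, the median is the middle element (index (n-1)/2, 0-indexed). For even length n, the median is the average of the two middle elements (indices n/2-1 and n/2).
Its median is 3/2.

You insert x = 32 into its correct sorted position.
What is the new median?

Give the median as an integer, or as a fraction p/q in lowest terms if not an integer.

Answer: 6

Derivation:
Old list (sorted, length 8): [-13, -9, -8, -3, 6, 7, 11, 29]
Old median = 3/2
Insert x = 32
Old length even (8). Middle pair: indices 3,4 = -3,6.
New length odd (9). New median = single middle element.
x = 32: 8 elements are < x, 0 elements are > x.
New sorted list: [-13, -9, -8, -3, 6, 7, 11, 29, 32]
New median = 6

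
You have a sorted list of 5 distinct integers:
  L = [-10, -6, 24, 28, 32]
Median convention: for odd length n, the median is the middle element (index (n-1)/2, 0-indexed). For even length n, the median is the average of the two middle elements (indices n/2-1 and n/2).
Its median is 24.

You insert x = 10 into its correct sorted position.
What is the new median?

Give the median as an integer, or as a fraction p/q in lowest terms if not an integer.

Old list (sorted, length 5): [-10, -6, 24, 28, 32]
Old median = 24
Insert x = 10
Old length odd (5). Middle was index 2 = 24.
New length even (6). New median = avg of two middle elements.
x = 10: 2 elements are < x, 3 elements are > x.
New sorted list: [-10, -6, 10, 24, 28, 32]
New median = 17

Answer: 17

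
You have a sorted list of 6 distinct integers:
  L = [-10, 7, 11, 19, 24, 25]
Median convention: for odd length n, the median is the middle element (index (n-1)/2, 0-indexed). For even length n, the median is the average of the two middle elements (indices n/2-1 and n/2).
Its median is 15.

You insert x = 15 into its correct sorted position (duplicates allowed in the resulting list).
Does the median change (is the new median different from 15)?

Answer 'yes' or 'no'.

Old median = 15
Insert x = 15
New median = 15
Changed? no

Answer: no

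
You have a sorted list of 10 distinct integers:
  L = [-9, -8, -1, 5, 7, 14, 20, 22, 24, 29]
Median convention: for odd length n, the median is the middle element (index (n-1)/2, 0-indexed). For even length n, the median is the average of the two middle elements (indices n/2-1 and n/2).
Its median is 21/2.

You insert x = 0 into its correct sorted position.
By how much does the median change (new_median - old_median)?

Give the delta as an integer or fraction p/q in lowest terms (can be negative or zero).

Answer: -7/2

Derivation:
Old median = 21/2
After inserting x = 0: new sorted = [-9, -8, -1, 0, 5, 7, 14, 20, 22, 24, 29]
New median = 7
Delta = 7 - 21/2 = -7/2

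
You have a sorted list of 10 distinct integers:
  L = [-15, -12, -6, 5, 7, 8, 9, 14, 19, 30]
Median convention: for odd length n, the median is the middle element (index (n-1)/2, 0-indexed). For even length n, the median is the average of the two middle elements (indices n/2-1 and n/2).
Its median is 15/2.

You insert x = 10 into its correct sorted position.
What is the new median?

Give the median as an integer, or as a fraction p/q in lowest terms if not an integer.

Answer: 8

Derivation:
Old list (sorted, length 10): [-15, -12, -6, 5, 7, 8, 9, 14, 19, 30]
Old median = 15/2
Insert x = 10
Old length even (10). Middle pair: indices 4,5 = 7,8.
New length odd (11). New median = single middle element.
x = 10: 7 elements are < x, 3 elements are > x.
New sorted list: [-15, -12, -6, 5, 7, 8, 9, 10, 14, 19, 30]
New median = 8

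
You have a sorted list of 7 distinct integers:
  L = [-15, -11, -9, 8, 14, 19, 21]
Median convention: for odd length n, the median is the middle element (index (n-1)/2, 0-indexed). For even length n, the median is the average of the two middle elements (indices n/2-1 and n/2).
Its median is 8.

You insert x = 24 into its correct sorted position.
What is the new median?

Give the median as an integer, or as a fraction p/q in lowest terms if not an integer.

Old list (sorted, length 7): [-15, -11, -9, 8, 14, 19, 21]
Old median = 8
Insert x = 24
Old length odd (7). Middle was index 3 = 8.
New length even (8). New median = avg of two middle elements.
x = 24: 7 elements are < x, 0 elements are > x.
New sorted list: [-15, -11, -9, 8, 14, 19, 21, 24]
New median = 11

Answer: 11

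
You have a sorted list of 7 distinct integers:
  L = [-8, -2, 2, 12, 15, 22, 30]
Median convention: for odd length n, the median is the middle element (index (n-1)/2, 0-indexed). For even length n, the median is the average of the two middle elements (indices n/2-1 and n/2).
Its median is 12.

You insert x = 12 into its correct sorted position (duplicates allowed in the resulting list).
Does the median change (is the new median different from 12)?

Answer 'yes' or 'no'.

Answer: no

Derivation:
Old median = 12
Insert x = 12
New median = 12
Changed? no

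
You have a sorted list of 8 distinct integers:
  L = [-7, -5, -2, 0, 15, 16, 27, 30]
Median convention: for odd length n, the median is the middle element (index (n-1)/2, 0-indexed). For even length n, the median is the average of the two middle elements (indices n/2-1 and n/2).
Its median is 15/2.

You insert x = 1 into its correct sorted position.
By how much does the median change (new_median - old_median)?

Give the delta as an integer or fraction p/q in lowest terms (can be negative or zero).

Answer: -13/2

Derivation:
Old median = 15/2
After inserting x = 1: new sorted = [-7, -5, -2, 0, 1, 15, 16, 27, 30]
New median = 1
Delta = 1 - 15/2 = -13/2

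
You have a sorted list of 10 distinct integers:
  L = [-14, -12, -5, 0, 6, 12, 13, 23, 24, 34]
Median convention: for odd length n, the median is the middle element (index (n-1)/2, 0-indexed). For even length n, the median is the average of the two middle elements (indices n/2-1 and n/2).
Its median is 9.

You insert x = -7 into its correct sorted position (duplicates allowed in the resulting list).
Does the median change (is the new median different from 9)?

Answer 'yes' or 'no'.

Answer: yes

Derivation:
Old median = 9
Insert x = -7
New median = 6
Changed? yes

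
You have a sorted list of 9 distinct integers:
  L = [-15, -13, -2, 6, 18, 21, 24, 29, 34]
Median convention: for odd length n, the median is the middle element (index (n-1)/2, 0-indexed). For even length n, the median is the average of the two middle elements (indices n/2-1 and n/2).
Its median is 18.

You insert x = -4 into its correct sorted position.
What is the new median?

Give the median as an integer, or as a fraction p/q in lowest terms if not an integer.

Old list (sorted, length 9): [-15, -13, -2, 6, 18, 21, 24, 29, 34]
Old median = 18
Insert x = -4
Old length odd (9). Middle was index 4 = 18.
New length even (10). New median = avg of two middle elements.
x = -4: 2 elements are < x, 7 elements are > x.
New sorted list: [-15, -13, -4, -2, 6, 18, 21, 24, 29, 34]
New median = 12

Answer: 12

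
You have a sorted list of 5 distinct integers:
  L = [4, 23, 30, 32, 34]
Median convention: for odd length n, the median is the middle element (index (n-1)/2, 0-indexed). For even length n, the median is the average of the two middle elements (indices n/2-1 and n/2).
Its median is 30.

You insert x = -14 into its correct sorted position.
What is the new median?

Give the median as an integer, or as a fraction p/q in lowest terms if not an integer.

Answer: 53/2

Derivation:
Old list (sorted, length 5): [4, 23, 30, 32, 34]
Old median = 30
Insert x = -14
Old length odd (5). Middle was index 2 = 30.
New length even (6). New median = avg of two middle elements.
x = -14: 0 elements are < x, 5 elements are > x.
New sorted list: [-14, 4, 23, 30, 32, 34]
New median = 53/2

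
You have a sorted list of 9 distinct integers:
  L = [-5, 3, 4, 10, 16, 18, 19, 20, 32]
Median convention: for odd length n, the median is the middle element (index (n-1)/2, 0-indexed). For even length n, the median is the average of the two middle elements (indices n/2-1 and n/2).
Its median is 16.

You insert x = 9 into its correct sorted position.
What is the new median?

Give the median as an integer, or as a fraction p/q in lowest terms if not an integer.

Old list (sorted, length 9): [-5, 3, 4, 10, 16, 18, 19, 20, 32]
Old median = 16
Insert x = 9
Old length odd (9). Middle was index 4 = 16.
New length even (10). New median = avg of two middle elements.
x = 9: 3 elements are < x, 6 elements are > x.
New sorted list: [-5, 3, 4, 9, 10, 16, 18, 19, 20, 32]
New median = 13

Answer: 13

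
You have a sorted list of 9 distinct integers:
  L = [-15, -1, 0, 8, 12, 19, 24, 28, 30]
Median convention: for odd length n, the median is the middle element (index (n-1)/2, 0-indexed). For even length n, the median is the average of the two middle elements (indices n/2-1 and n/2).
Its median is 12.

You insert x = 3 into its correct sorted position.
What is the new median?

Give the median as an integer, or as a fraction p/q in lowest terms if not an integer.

Answer: 10

Derivation:
Old list (sorted, length 9): [-15, -1, 0, 8, 12, 19, 24, 28, 30]
Old median = 12
Insert x = 3
Old length odd (9). Middle was index 4 = 12.
New length even (10). New median = avg of two middle elements.
x = 3: 3 elements are < x, 6 elements are > x.
New sorted list: [-15, -1, 0, 3, 8, 12, 19, 24, 28, 30]
New median = 10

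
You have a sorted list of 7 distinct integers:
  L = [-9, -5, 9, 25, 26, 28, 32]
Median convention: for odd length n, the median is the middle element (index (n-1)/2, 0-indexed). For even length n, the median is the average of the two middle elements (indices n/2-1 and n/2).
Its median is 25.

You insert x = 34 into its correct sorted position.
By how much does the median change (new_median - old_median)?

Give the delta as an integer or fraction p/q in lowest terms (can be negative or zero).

Old median = 25
After inserting x = 34: new sorted = [-9, -5, 9, 25, 26, 28, 32, 34]
New median = 51/2
Delta = 51/2 - 25 = 1/2

Answer: 1/2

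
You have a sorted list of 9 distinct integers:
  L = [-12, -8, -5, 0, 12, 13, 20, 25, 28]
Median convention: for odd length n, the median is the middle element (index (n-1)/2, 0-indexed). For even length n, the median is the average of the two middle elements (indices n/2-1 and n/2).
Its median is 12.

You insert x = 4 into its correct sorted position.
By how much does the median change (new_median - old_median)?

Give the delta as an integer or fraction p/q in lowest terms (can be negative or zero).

Old median = 12
After inserting x = 4: new sorted = [-12, -8, -5, 0, 4, 12, 13, 20, 25, 28]
New median = 8
Delta = 8 - 12 = -4

Answer: -4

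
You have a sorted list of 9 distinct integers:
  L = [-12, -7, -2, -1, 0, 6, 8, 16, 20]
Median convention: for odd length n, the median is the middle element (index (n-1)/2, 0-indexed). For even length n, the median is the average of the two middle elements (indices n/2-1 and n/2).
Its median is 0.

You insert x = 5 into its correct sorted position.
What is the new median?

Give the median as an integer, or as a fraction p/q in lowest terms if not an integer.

Answer: 5/2

Derivation:
Old list (sorted, length 9): [-12, -7, -2, -1, 0, 6, 8, 16, 20]
Old median = 0
Insert x = 5
Old length odd (9). Middle was index 4 = 0.
New length even (10). New median = avg of two middle elements.
x = 5: 5 elements are < x, 4 elements are > x.
New sorted list: [-12, -7, -2, -1, 0, 5, 6, 8, 16, 20]
New median = 5/2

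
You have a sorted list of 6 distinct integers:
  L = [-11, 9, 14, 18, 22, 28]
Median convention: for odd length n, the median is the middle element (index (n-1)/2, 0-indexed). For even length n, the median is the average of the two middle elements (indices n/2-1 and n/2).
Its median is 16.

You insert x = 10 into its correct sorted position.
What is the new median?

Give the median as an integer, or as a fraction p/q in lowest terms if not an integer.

Answer: 14

Derivation:
Old list (sorted, length 6): [-11, 9, 14, 18, 22, 28]
Old median = 16
Insert x = 10
Old length even (6). Middle pair: indices 2,3 = 14,18.
New length odd (7). New median = single middle element.
x = 10: 2 elements are < x, 4 elements are > x.
New sorted list: [-11, 9, 10, 14, 18, 22, 28]
New median = 14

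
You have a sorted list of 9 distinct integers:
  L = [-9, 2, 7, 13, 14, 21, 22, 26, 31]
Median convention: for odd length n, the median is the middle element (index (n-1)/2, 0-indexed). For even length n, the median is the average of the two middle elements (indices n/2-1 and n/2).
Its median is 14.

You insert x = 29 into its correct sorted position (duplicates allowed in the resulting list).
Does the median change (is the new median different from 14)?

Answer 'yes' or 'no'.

Answer: yes

Derivation:
Old median = 14
Insert x = 29
New median = 35/2
Changed? yes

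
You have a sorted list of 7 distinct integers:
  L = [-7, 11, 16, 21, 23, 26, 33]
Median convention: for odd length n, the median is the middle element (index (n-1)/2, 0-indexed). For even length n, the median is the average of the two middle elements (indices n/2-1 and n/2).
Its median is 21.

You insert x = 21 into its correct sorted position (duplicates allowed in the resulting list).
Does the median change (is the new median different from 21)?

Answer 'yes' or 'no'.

Old median = 21
Insert x = 21
New median = 21
Changed? no

Answer: no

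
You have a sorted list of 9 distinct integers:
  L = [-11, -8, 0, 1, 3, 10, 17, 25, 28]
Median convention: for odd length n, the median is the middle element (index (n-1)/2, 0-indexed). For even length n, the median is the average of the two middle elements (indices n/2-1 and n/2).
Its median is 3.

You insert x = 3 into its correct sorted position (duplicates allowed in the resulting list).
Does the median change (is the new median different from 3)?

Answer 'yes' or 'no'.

Answer: no

Derivation:
Old median = 3
Insert x = 3
New median = 3
Changed? no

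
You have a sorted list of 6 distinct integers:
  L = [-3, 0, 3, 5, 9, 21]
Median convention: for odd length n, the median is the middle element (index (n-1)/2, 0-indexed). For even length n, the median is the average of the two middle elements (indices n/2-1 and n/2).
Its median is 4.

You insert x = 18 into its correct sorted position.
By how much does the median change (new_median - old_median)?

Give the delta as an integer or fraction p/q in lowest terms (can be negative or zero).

Answer: 1

Derivation:
Old median = 4
After inserting x = 18: new sorted = [-3, 0, 3, 5, 9, 18, 21]
New median = 5
Delta = 5 - 4 = 1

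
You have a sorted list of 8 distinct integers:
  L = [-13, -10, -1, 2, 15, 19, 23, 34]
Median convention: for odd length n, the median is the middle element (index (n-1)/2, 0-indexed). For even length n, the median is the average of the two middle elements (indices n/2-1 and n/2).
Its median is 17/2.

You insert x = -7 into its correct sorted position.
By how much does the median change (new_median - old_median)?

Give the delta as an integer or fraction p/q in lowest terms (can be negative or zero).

Old median = 17/2
After inserting x = -7: new sorted = [-13, -10, -7, -1, 2, 15, 19, 23, 34]
New median = 2
Delta = 2 - 17/2 = -13/2

Answer: -13/2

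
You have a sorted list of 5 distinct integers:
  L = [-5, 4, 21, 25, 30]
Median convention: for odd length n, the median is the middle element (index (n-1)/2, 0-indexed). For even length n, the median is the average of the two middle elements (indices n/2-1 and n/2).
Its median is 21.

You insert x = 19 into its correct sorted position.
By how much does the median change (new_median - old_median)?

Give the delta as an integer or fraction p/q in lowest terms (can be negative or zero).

Old median = 21
After inserting x = 19: new sorted = [-5, 4, 19, 21, 25, 30]
New median = 20
Delta = 20 - 21 = -1

Answer: -1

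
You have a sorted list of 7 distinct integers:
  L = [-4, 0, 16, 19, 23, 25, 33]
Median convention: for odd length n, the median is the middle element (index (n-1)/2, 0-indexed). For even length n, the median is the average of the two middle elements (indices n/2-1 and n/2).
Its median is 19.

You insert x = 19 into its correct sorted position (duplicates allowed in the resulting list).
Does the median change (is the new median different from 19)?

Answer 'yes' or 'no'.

Answer: no

Derivation:
Old median = 19
Insert x = 19
New median = 19
Changed? no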